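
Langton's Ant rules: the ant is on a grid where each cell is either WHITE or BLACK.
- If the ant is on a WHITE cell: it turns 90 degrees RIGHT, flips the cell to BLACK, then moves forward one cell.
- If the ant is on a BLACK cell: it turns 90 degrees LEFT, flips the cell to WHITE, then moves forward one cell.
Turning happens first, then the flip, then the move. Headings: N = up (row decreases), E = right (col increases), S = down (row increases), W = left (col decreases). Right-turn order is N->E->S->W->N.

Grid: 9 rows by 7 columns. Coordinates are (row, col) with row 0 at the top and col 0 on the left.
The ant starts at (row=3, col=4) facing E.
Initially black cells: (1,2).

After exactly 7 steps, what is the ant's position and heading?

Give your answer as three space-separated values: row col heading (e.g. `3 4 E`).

Answer: 3 5 S

Derivation:
Step 1: on WHITE (3,4): turn R to S, flip to black, move to (4,4). |black|=2
Step 2: on WHITE (4,4): turn R to W, flip to black, move to (4,3). |black|=3
Step 3: on WHITE (4,3): turn R to N, flip to black, move to (3,3). |black|=4
Step 4: on WHITE (3,3): turn R to E, flip to black, move to (3,4). |black|=5
Step 5: on BLACK (3,4): turn L to N, flip to white, move to (2,4). |black|=4
Step 6: on WHITE (2,4): turn R to E, flip to black, move to (2,5). |black|=5
Step 7: on WHITE (2,5): turn R to S, flip to black, move to (3,5). |black|=6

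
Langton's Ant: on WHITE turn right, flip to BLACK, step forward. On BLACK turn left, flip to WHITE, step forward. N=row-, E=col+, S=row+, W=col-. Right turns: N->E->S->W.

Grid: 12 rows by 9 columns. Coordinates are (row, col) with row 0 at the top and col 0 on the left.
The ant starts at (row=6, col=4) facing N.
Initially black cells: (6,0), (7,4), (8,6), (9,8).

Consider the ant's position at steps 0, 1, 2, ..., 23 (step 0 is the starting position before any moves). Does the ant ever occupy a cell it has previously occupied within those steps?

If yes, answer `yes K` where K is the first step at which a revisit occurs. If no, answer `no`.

Answer: yes 7

Derivation:
Step 1: on WHITE (6,4): turn R to E, flip to black, move to (6,5). |black|=5 — new cell
Step 2: on WHITE (6,5): turn R to S, flip to black, move to (7,5). |black|=6 — new cell
Step 3: on WHITE (7,5): turn R to W, flip to black, move to (7,4). |black|=7 — new cell
Step 4: on BLACK (7,4): turn L to S, flip to white, move to (8,4). |black|=6 — new cell
Step 5: on WHITE (8,4): turn R to W, flip to black, move to (8,3). |black|=7 — new cell
Step 6: on WHITE (8,3): turn R to N, flip to black, move to (7,3). |black|=8 — new cell
Step 7: on WHITE (7,3): turn R to E, flip to black, move to (7,4). |black|=9 — REVISIT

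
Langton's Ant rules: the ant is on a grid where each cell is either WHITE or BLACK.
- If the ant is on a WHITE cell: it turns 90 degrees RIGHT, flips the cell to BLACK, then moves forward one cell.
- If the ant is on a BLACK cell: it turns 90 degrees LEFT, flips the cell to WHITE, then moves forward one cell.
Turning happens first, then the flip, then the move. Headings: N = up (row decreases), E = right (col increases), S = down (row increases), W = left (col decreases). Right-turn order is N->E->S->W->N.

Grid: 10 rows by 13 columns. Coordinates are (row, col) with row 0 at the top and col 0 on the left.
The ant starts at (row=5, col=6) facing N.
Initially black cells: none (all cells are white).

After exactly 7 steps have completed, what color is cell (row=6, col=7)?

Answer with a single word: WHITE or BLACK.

Step 1: on WHITE (5,6): turn R to E, flip to black, move to (5,7). |black|=1
Step 2: on WHITE (5,7): turn R to S, flip to black, move to (6,7). |black|=2
Step 3: on WHITE (6,7): turn R to W, flip to black, move to (6,6). |black|=3
Step 4: on WHITE (6,6): turn R to N, flip to black, move to (5,6). |black|=4
Step 5: on BLACK (5,6): turn L to W, flip to white, move to (5,5). |black|=3
Step 6: on WHITE (5,5): turn R to N, flip to black, move to (4,5). |black|=4
Step 7: on WHITE (4,5): turn R to E, flip to black, move to (4,6). |black|=5

Answer: BLACK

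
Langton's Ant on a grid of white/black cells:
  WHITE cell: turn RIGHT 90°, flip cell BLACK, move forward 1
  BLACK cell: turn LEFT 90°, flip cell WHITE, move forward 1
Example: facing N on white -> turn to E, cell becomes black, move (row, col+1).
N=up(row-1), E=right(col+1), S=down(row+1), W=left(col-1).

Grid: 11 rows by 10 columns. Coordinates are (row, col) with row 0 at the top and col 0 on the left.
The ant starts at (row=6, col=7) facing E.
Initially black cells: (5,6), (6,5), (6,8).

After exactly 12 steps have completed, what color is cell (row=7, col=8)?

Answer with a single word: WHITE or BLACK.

Step 1: on WHITE (6,7): turn R to S, flip to black, move to (7,7). |black|=4
Step 2: on WHITE (7,7): turn R to W, flip to black, move to (7,6). |black|=5
Step 3: on WHITE (7,6): turn R to N, flip to black, move to (6,6). |black|=6
Step 4: on WHITE (6,6): turn R to E, flip to black, move to (6,7). |black|=7
Step 5: on BLACK (6,7): turn L to N, flip to white, move to (5,7). |black|=6
Step 6: on WHITE (5,7): turn R to E, flip to black, move to (5,8). |black|=7
Step 7: on WHITE (5,8): turn R to S, flip to black, move to (6,8). |black|=8
Step 8: on BLACK (6,8): turn L to E, flip to white, move to (6,9). |black|=7
Step 9: on WHITE (6,9): turn R to S, flip to black, move to (7,9). |black|=8
Step 10: on WHITE (7,9): turn R to W, flip to black, move to (7,8). |black|=9
Step 11: on WHITE (7,8): turn R to N, flip to black, move to (6,8). |black|=10
Step 12: on WHITE (6,8): turn R to E, flip to black, move to (6,9). |black|=11

Answer: BLACK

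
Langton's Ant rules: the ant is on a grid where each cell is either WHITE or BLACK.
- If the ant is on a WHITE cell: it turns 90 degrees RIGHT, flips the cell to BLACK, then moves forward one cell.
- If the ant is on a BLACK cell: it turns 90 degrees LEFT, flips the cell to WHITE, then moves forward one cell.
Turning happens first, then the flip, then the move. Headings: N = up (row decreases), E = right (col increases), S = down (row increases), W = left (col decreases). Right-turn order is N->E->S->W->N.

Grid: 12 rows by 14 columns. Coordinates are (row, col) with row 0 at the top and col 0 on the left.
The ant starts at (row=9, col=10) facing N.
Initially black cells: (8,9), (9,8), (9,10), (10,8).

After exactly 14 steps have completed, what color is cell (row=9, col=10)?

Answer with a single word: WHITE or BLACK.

Answer: WHITE

Derivation:
Step 1: on BLACK (9,10): turn L to W, flip to white, move to (9,9). |black|=3
Step 2: on WHITE (9,9): turn R to N, flip to black, move to (8,9). |black|=4
Step 3: on BLACK (8,9): turn L to W, flip to white, move to (8,8). |black|=3
Step 4: on WHITE (8,8): turn R to N, flip to black, move to (7,8). |black|=4
Step 5: on WHITE (7,8): turn R to E, flip to black, move to (7,9). |black|=5
Step 6: on WHITE (7,9): turn R to S, flip to black, move to (8,9). |black|=6
Step 7: on WHITE (8,9): turn R to W, flip to black, move to (8,8). |black|=7
Step 8: on BLACK (8,8): turn L to S, flip to white, move to (9,8). |black|=6
Step 9: on BLACK (9,8): turn L to E, flip to white, move to (9,9). |black|=5
Step 10: on BLACK (9,9): turn L to N, flip to white, move to (8,9). |black|=4
Step 11: on BLACK (8,9): turn L to W, flip to white, move to (8,8). |black|=3
Step 12: on WHITE (8,8): turn R to N, flip to black, move to (7,8). |black|=4
Step 13: on BLACK (7,8): turn L to W, flip to white, move to (7,7). |black|=3
Step 14: on WHITE (7,7): turn R to N, flip to black, move to (6,7). |black|=4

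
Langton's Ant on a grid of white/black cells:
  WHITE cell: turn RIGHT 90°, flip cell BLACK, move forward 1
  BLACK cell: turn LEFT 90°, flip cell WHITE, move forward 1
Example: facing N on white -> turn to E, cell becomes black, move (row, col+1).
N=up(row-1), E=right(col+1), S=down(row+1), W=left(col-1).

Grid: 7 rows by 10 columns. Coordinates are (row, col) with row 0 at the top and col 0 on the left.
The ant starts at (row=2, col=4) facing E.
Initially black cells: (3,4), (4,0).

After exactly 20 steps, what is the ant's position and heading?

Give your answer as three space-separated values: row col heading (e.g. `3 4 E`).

Step 1: on WHITE (2,4): turn R to S, flip to black, move to (3,4). |black|=3
Step 2: on BLACK (3,4): turn L to E, flip to white, move to (3,5). |black|=2
Step 3: on WHITE (3,5): turn R to S, flip to black, move to (4,5). |black|=3
Step 4: on WHITE (4,5): turn R to W, flip to black, move to (4,4). |black|=4
Step 5: on WHITE (4,4): turn R to N, flip to black, move to (3,4). |black|=5
Step 6: on WHITE (3,4): turn R to E, flip to black, move to (3,5). |black|=6
Step 7: on BLACK (3,5): turn L to N, flip to white, move to (2,5). |black|=5
Step 8: on WHITE (2,5): turn R to E, flip to black, move to (2,6). |black|=6
Step 9: on WHITE (2,6): turn R to S, flip to black, move to (3,6). |black|=7
Step 10: on WHITE (3,6): turn R to W, flip to black, move to (3,5). |black|=8
Step 11: on WHITE (3,5): turn R to N, flip to black, move to (2,5). |black|=9
Step 12: on BLACK (2,5): turn L to W, flip to white, move to (2,4). |black|=8
Step 13: on BLACK (2,4): turn L to S, flip to white, move to (3,4). |black|=7
Step 14: on BLACK (3,4): turn L to E, flip to white, move to (3,5). |black|=6
Step 15: on BLACK (3,5): turn L to N, flip to white, move to (2,5). |black|=5
Step 16: on WHITE (2,5): turn R to E, flip to black, move to (2,6). |black|=6
Step 17: on BLACK (2,6): turn L to N, flip to white, move to (1,6). |black|=5
Step 18: on WHITE (1,6): turn R to E, flip to black, move to (1,7). |black|=6
Step 19: on WHITE (1,7): turn R to S, flip to black, move to (2,7). |black|=7
Step 20: on WHITE (2,7): turn R to W, flip to black, move to (2,6). |black|=8

Answer: 2 6 W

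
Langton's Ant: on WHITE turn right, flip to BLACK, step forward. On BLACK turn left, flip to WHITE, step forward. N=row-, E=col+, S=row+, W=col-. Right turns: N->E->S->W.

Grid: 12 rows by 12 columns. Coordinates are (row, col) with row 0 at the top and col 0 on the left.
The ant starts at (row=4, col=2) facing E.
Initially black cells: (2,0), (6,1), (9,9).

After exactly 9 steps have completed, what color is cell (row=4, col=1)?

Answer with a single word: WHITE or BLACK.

Step 1: on WHITE (4,2): turn R to S, flip to black, move to (5,2). |black|=4
Step 2: on WHITE (5,2): turn R to W, flip to black, move to (5,1). |black|=5
Step 3: on WHITE (5,1): turn R to N, flip to black, move to (4,1). |black|=6
Step 4: on WHITE (4,1): turn R to E, flip to black, move to (4,2). |black|=7
Step 5: on BLACK (4,2): turn L to N, flip to white, move to (3,2). |black|=6
Step 6: on WHITE (3,2): turn R to E, flip to black, move to (3,3). |black|=7
Step 7: on WHITE (3,3): turn R to S, flip to black, move to (4,3). |black|=8
Step 8: on WHITE (4,3): turn R to W, flip to black, move to (4,2). |black|=9
Step 9: on WHITE (4,2): turn R to N, flip to black, move to (3,2). |black|=10

Answer: BLACK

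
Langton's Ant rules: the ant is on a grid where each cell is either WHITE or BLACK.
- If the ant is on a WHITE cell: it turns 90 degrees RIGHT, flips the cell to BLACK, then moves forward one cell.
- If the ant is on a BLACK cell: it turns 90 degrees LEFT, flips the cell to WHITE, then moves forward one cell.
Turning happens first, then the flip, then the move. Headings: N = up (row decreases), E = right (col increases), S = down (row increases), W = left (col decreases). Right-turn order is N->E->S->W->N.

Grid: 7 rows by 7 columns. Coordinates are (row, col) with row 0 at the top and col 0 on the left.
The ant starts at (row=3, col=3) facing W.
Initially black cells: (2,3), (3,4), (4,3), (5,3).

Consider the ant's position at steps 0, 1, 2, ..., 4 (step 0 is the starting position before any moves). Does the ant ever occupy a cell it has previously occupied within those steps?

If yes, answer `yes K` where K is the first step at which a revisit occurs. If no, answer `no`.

Step 1: on WHITE (3,3): turn R to N, flip to black, move to (2,3). |black|=5 — new cell
Step 2: on BLACK (2,3): turn L to W, flip to white, move to (2,2). |black|=4 — new cell
Step 3: on WHITE (2,2): turn R to N, flip to black, move to (1,2). |black|=5 — new cell
Step 4: on WHITE (1,2): turn R to E, flip to black, move to (1,3). |black|=6 — new cell
No revisit within 4 steps.

Answer: no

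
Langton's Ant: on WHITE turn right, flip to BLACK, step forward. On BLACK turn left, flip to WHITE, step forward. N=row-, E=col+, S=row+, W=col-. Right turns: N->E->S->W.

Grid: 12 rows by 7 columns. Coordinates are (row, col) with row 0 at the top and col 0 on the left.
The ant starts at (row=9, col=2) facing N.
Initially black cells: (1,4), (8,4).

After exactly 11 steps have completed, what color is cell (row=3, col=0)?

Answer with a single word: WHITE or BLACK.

Answer: WHITE

Derivation:
Step 1: on WHITE (9,2): turn R to E, flip to black, move to (9,3). |black|=3
Step 2: on WHITE (9,3): turn R to S, flip to black, move to (10,3). |black|=4
Step 3: on WHITE (10,3): turn R to W, flip to black, move to (10,2). |black|=5
Step 4: on WHITE (10,2): turn R to N, flip to black, move to (9,2). |black|=6
Step 5: on BLACK (9,2): turn L to W, flip to white, move to (9,1). |black|=5
Step 6: on WHITE (9,1): turn R to N, flip to black, move to (8,1). |black|=6
Step 7: on WHITE (8,1): turn R to E, flip to black, move to (8,2). |black|=7
Step 8: on WHITE (8,2): turn R to S, flip to black, move to (9,2). |black|=8
Step 9: on WHITE (9,2): turn R to W, flip to black, move to (9,1). |black|=9
Step 10: on BLACK (9,1): turn L to S, flip to white, move to (10,1). |black|=8
Step 11: on WHITE (10,1): turn R to W, flip to black, move to (10,0). |black|=9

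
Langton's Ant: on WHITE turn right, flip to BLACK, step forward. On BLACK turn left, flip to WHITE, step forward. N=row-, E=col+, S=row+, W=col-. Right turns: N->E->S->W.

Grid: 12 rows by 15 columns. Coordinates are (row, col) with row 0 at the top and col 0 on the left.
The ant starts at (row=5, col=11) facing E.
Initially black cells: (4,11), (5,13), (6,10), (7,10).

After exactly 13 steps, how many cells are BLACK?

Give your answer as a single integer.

Step 1: on WHITE (5,11): turn R to S, flip to black, move to (6,11). |black|=5
Step 2: on WHITE (6,11): turn R to W, flip to black, move to (6,10). |black|=6
Step 3: on BLACK (6,10): turn L to S, flip to white, move to (7,10). |black|=5
Step 4: on BLACK (7,10): turn L to E, flip to white, move to (7,11). |black|=4
Step 5: on WHITE (7,11): turn R to S, flip to black, move to (8,11). |black|=5
Step 6: on WHITE (8,11): turn R to W, flip to black, move to (8,10). |black|=6
Step 7: on WHITE (8,10): turn R to N, flip to black, move to (7,10). |black|=7
Step 8: on WHITE (7,10): turn R to E, flip to black, move to (7,11). |black|=8
Step 9: on BLACK (7,11): turn L to N, flip to white, move to (6,11). |black|=7
Step 10: on BLACK (6,11): turn L to W, flip to white, move to (6,10). |black|=6
Step 11: on WHITE (6,10): turn R to N, flip to black, move to (5,10). |black|=7
Step 12: on WHITE (5,10): turn R to E, flip to black, move to (5,11). |black|=8
Step 13: on BLACK (5,11): turn L to N, flip to white, move to (4,11). |black|=7

Answer: 7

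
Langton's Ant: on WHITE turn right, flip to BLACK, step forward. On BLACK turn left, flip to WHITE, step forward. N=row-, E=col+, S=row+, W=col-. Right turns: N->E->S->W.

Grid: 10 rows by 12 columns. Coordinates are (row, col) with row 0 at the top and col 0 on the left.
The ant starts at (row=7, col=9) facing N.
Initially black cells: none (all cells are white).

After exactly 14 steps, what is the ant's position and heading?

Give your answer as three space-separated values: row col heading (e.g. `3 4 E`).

Answer: 8 8 S

Derivation:
Step 1: on WHITE (7,9): turn R to E, flip to black, move to (7,10). |black|=1
Step 2: on WHITE (7,10): turn R to S, flip to black, move to (8,10). |black|=2
Step 3: on WHITE (8,10): turn R to W, flip to black, move to (8,9). |black|=3
Step 4: on WHITE (8,9): turn R to N, flip to black, move to (7,9). |black|=4
Step 5: on BLACK (7,9): turn L to W, flip to white, move to (7,8). |black|=3
Step 6: on WHITE (7,8): turn R to N, flip to black, move to (6,8). |black|=4
Step 7: on WHITE (6,8): turn R to E, flip to black, move to (6,9). |black|=5
Step 8: on WHITE (6,9): turn R to S, flip to black, move to (7,9). |black|=6
Step 9: on WHITE (7,9): turn R to W, flip to black, move to (7,8). |black|=7
Step 10: on BLACK (7,8): turn L to S, flip to white, move to (8,8). |black|=6
Step 11: on WHITE (8,8): turn R to W, flip to black, move to (8,7). |black|=7
Step 12: on WHITE (8,7): turn R to N, flip to black, move to (7,7). |black|=8
Step 13: on WHITE (7,7): turn R to E, flip to black, move to (7,8). |black|=9
Step 14: on WHITE (7,8): turn R to S, flip to black, move to (8,8). |black|=10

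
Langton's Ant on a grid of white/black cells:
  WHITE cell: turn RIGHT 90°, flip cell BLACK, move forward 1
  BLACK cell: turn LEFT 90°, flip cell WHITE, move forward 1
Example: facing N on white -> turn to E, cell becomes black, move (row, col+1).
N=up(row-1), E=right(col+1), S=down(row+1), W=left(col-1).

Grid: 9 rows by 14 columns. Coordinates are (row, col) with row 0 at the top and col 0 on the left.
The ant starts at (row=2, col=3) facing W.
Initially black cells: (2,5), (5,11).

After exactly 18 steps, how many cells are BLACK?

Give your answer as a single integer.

Answer: 8

Derivation:
Step 1: on WHITE (2,3): turn R to N, flip to black, move to (1,3). |black|=3
Step 2: on WHITE (1,3): turn R to E, flip to black, move to (1,4). |black|=4
Step 3: on WHITE (1,4): turn R to S, flip to black, move to (2,4). |black|=5
Step 4: on WHITE (2,4): turn R to W, flip to black, move to (2,3). |black|=6
Step 5: on BLACK (2,3): turn L to S, flip to white, move to (3,3). |black|=5
Step 6: on WHITE (3,3): turn R to W, flip to black, move to (3,2). |black|=6
Step 7: on WHITE (3,2): turn R to N, flip to black, move to (2,2). |black|=7
Step 8: on WHITE (2,2): turn R to E, flip to black, move to (2,3). |black|=8
Step 9: on WHITE (2,3): turn R to S, flip to black, move to (3,3). |black|=9
Step 10: on BLACK (3,3): turn L to E, flip to white, move to (3,4). |black|=8
Step 11: on WHITE (3,4): turn R to S, flip to black, move to (4,4). |black|=9
Step 12: on WHITE (4,4): turn R to W, flip to black, move to (4,3). |black|=10
Step 13: on WHITE (4,3): turn R to N, flip to black, move to (3,3). |black|=11
Step 14: on WHITE (3,3): turn R to E, flip to black, move to (3,4). |black|=12
Step 15: on BLACK (3,4): turn L to N, flip to white, move to (2,4). |black|=11
Step 16: on BLACK (2,4): turn L to W, flip to white, move to (2,3). |black|=10
Step 17: on BLACK (2,3): turn L to S, flip to white, move to (3,3). |black|=9
Step 18: on BLACK (3,3): turn L to E, flip to white, move to (3,4). |black|=8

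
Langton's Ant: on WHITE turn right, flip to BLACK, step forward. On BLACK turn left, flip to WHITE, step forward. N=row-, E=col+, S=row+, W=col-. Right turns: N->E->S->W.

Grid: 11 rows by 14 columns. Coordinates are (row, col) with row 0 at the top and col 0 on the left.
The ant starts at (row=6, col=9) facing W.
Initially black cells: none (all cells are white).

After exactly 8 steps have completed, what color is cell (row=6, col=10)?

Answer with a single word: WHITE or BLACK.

Answer: BLACK

Derivation:
Step 1: on WHITE (6,9): turn R to N, flip to black, move to (5,9). |black|=1
Step 2: on WHITE (5,9): turn R to E, flip to black, move to (5,10). |black|=2
Step 3: on WHITE (5,10): turn R to S, flip to black, move to (6,10). |black|=3
Step 4: on WHITE (6,10): turn R to W, flip to black, move to (6,9). |black|=4
Step 5: on BLACK (6,9): turn L to S, flip to white, move to (7,9). |black|=3
Step 6: on WHITE (7,9): turn R to W, flip to black, move to (7,8). |black|=4
Step 7: on WHITE (7,8): turn R to N, flip to black, move to (6,8). |black|=5
Step 8: on WHITE (6,8): turn R to E, flip to black, move to (6,9). |black|=6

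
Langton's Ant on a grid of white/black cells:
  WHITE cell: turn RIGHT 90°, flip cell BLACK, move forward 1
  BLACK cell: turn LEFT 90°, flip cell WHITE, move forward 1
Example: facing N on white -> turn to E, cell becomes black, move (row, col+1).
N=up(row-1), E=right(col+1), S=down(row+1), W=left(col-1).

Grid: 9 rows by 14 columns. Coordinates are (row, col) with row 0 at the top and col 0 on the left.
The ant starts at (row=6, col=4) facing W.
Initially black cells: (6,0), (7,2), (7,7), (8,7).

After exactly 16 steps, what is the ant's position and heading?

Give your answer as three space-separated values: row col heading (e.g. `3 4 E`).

Step 1: on WHITE (6,4): turn R to N, flip to black, move to (5,4). |black|=5
Step 2: on WHITE (5,4): turn R to E, flip to black, move to (5,5). |black|=6
Step 3: on WHITE (5,5): turn R to S, flip to black, move to (6,5). |black|=7
Step 4: on WHITE (6,5): turn R to W, flip to black, move to (6,4). |black|=8
Step 5: on BLACK (6,4): turn L to S, flip to white, move to (7,4). |black|=7
Step 6: on WHITE (7,4): turn R to W, flip to black, move to (7,3). |black|=8
Step 7: on WHITE (7,3): turn R to N, flip to black, move to (6,3). |black|=9
Step 8: on WHITE (6,3): turn R to E, flip to black, move to (6,4). |black|=10
Step 9: on WHITE (6,4): turn R to S, flip to black, move to (7,4). |black|=11
Step 10: on BLACK (7,4): turn L to E, flip to white, move to (7,5). |black|=10
Step 11: on WHITE (7,5): turn R to S, flip to black, move to (8,5). |black|=11
Step 12: on WHITE (8,5): turn R to W, flip to black, move to (8,4). |black|=12
Step 13: on WHITE (8,4): turn R to N, flip to black, move to (7,4). |black|=13
Step 14: on WHITE (7,4): turn R to E, flip to black, move to (7,5). |black|=14
Step 15: on BLACK (7,5): turn L to N, flip to white, move to (6,5). |black|=13
Step 16: on BLACK (6,5): turn L to W, flip to white, move to (6,4). |black|=12

Answer: 6 4 W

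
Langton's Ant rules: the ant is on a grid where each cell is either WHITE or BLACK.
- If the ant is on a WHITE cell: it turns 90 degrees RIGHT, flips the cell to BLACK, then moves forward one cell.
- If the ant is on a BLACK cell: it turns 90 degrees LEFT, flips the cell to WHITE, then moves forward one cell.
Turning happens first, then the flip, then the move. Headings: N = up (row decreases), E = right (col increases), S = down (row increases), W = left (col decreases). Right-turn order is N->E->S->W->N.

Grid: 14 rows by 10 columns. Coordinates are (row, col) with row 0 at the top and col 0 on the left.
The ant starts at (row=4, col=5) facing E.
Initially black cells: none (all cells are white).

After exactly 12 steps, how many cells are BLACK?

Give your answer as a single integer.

Step 1: on WHITE (4,5): turn R to S, flip to black, move to (5,5). |black|=1
Step 2: on WHITE (5,5): turn R to W, flip to black, move to (5,4). |black|=2
Step 3: on WHITE (5,4): turn R to N, flip to black, move to (4,4). |black|=3
Step 4: on WHITE (4,4): turn R to E, flip to black, move to (4,5). |black|=4
Step 5: on BLACK (4,5): turn L to N, flip to white, move to (3,5). |black|=3
Step 6: on WHITE (3,5): turn R to E, flip to black, move to (3,6). |black|=4
Step 7: on WHITE (3,6): turn R to S, flip to black, move to (4,6). |black|=5
Step 8: on WHITE (4,6): turn R to W, flip to black, move to (4,5). |black|=6
Step 9: on WHITE (4,5): turn R to N, flip to black, move to (3,5). |black|=7
Step 10: on BLACK (3,5): turn L to W, flip to white, move to (3,4). |black|=6
Step 11: on WHITE (3,4): turn R to N, flip to black, move to (2,4). |black|=7
Step 12: on WHITE (2,4): turn R to E, flip to black, move to (2,5). |black|=8

Answer: 8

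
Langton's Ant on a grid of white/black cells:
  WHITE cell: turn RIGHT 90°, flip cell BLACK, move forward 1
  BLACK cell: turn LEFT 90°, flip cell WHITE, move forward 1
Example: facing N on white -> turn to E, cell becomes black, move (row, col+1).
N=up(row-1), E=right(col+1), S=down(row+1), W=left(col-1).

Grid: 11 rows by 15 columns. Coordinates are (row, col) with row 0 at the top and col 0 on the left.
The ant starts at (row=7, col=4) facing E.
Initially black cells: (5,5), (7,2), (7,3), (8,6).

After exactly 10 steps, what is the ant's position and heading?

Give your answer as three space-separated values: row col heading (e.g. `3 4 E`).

Answer: 8 3 E

Derivation:
Step 1: on WHITE (7,4): turn R to S, flip to black, move to (8,4). |black|=5
Step 2: on WHITE (8,4): turn R to W, flip to black, move to (8,3). |black|=6
Step 3: on WHITE (8,3): turn R to N, flip to black, move to (7,3). |black|=7
Step 4: on BLACK (7,3): turn L to W, flip to white, move to (7,2). |black|=6
Step 5: on BLACK (7,2): turn L to S, flip to white, move to (8,2). |black|=5
Step 6: on WHITE (8,2): turn R to W, flip to black, move to (8,1). |black|=6
Step 7: on WHITE (8,1): turn R to N, flip to black, move to (7,1). |black|=7
Step 8: on WHITE (7,1): turn R to E, flip to black, move to (7,2). |black|=8
Step 9: on WHITE (7,2): turn R to S, flip to black, move to (8,2). |black|=9
Step 10: on BLACK (8,2): turn L to E, flip to white, move to (8,3). |black|=8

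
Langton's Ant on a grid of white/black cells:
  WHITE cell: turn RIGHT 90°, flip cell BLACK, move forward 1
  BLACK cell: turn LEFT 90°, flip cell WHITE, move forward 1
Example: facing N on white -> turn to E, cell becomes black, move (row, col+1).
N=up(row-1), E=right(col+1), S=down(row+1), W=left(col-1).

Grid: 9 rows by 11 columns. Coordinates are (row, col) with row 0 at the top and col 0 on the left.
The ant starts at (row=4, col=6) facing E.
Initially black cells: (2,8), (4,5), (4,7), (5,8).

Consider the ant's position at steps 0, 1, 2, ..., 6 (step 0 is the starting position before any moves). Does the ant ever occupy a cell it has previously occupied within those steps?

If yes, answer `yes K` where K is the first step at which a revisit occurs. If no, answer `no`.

Step 1: on WHITE (4,6): turn R to S, flip to black, move to (5,6). |black|=5 — new cell
Step 2: on WHITE (5,6): turn R to W, flip to black, move to (5,5). |black|=6 — new cell
Step 3: on WHITE (5,5): turn R to N, flip to black, move to (4,5). |black|=7 — new cell
Step 4: on BLACK (4,5): turn L to W, flip to white, move to (4,4). |black|=6 — new cell
Step 5: on WHITE (4,4): turn R to N, flip to black, move to (3,4). |black|=7 — new cell
Step 6: on WHITE (3,4): turn R to E, flip to black, move to (3,5). |black|=8 — new cell
No revisit within 6 steps.

Answer: no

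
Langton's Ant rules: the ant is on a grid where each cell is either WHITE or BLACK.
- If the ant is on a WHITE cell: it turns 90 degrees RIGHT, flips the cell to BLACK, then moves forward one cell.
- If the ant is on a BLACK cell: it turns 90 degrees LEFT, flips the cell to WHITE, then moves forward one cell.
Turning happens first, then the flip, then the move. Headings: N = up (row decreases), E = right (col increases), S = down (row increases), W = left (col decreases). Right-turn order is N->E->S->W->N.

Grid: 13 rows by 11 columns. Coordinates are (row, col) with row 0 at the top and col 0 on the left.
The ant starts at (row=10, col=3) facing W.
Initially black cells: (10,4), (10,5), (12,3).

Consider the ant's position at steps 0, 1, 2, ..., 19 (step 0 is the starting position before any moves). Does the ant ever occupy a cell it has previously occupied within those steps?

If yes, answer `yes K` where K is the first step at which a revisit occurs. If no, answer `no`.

Answer: yes 8

Derivation:
Step 1: on WHITE (10,3): turn R to N, flip to black, move to (9,3). |black|=4 — new cell
Step 2: on WHITE (9,3): turn R to E, flip to black, move to (9,4). |black|=5 — new cell
Step 3: on WHITE (9,4): turn R to S, flip to black, move to (10,4). |black|=6 — new cell
Step 4: on BLACK (10,4): turn L to E, flip to white, move to (10,5). |black|=5 — new cell
Step 5: on BLACK (10,5): turn L to N, flip to white, move to (9,5). |black|=4 — new cell
Step 6: on WHITE (9,5): turn R to E, flip to black, move to (9,6). |black|=5 — new cell
Step 7: on WHITE (9,6): turn R to S, flip to black, move to (10,6). |black|=6 — new cell
Step 8: on WHITE (10,6): turn R to W, flip to black, move to (10,5). |black|=7 — REVISIT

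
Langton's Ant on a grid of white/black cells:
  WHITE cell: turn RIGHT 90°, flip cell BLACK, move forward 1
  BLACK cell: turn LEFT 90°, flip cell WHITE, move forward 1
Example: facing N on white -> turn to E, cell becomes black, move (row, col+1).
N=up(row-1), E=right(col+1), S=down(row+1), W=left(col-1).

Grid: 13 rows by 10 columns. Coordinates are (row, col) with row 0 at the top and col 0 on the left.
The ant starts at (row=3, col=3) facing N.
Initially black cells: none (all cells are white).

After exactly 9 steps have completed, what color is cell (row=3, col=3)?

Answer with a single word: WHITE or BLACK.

Step 1: on WHITE (3,3): turn R to E, flip to black, move to (3,4). |black|=1
Step 2: on WHITE (3,4): turn R to S, flip to black, move to (4,4). |black|=2
Step 3: on WHITE (4,4): turn R to W, flip to black, move to (4,3). |black|=3
Step 4: on WHITE (4,3): turn R to N, flip to black, move to (3,3). |black|=4
Step 5: on BLACK (3,3): turn L to W, flip to white, move to (3,2). |black|=3
Step 6: on WHITE (3,2): turn R to N, flip to black, move to (2,2). |black|=4
Step 7: on WHITE (2,2): turn R to E, flip to black, move to (2,3). |black|=5
Step 8: on WHITE (2,3): turn R to S, flip to black, move to (3,3). |black|=6
Step 9: on WHITE (3,3): turn R to W, flip to black, move to (3,2). |black|=7

Answer: BLACK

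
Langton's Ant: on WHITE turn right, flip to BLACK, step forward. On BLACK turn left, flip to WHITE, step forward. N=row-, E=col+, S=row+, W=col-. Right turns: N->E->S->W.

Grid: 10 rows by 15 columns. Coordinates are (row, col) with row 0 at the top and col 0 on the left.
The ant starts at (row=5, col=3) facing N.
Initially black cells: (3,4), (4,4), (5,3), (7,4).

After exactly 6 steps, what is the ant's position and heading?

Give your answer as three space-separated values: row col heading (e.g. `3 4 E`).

Step 1: on BLACK (5,3): turn L to W, flip to white, move to (5,2). |black|=3
Step 2: on WHITE (5,2): turn R to N, flip to black, move to (4,2). |black|=4
Step 3: on WHITE (4,2): turn R to E, flip to black, move to (4,3). |black|=5
Step 4: on WHITE (4,3): turn R to S, flip to black, move to (5,3). |black|=6
Step 5: on WHITE (5,3): turn R to W, flip to black, move to (5,2). |black|=7
Step 6: on BLACK (5,2): turn L to S, flip to white, move to (6,2). |black|=6

Answer: 6 2 S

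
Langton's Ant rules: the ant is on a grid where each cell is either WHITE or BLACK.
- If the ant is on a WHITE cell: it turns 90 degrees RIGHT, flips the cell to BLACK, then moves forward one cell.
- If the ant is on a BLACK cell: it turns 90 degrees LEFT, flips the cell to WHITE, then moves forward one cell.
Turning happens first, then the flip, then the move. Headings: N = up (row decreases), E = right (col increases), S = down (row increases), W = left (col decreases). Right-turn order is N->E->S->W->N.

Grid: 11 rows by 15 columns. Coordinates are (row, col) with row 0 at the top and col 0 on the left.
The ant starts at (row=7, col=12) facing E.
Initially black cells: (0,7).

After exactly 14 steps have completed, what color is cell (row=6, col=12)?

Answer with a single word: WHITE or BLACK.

Step 1: on WHITE (7,12): turn R to S, flip to black, move to (8,12). |black|=2
Step 2: on WHITE (8,12): turn R to W, flip to black, move to (8,11). |black|=3
Step 3: on WHITE (8,11): turn R to N, flip to black, move to (7,11). |black|=4
Step 4: on WHITE (7,11): turn R to E, flip to black, move to (7,12). |black|=5
Step 5: on BLACK (7,12): turn L to N, flip to white, move to (6,12). |black|=4
Step 6: on WHITE (6,12): turn R to E, flip to black, move to (6,13). |black|=5
Step 7: on WHITE (6,13): turn R to S, flip to black, move to (7,13). |black|=6
Step 8: on WHITE (7,13): turn R to W, flip to black, move to (7,12). |black|=7
Step 9: on WHITE (7,12): turn R to N, flip to black, move to (6,12). |black|=8
Step 10: on BLACK (6,12): turn L to W, flip to white, move to (6,11). |black|=7
Step 11: on WHITE (6,11): turn R to N, flip to black, move to (5,11). |black|=8
Step 12: on WHITE (5,11): turn R to E, flip to black, move to (5,12). |black|=9
Step 13: on WHITE (5,12): turn R to S, flip to black, move to (6,12). |black|=10
Step 14: on WHITE (6,12): turn R to W, flip to black, move to (6,11). |black|=11

Answer: BLACK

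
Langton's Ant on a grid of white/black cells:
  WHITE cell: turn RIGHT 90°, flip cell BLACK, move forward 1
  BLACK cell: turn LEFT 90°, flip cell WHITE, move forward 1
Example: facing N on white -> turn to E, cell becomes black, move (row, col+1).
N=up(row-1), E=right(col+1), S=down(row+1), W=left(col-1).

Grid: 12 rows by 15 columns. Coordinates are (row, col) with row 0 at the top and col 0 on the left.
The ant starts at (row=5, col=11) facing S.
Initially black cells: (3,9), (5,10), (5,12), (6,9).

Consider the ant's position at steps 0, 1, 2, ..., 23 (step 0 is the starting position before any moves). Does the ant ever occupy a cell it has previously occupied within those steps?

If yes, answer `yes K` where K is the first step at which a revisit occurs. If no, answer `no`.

Step 1: on WHITE (5,11): turn R to W, flip to black, move to (5,10). |black|=5 — new cell
Step 2: on BLACK (5,10): turn L to S, flip to white, move to (6,10). |black|=4 — new cell
Step 3: on WHITE (6,10): turn R to W, flip to black, move to (6,9). |black|=5 — new cell
Step 4: on BLACK (6,9): turn L to S, flip to white, move to (7,9). |black|=4 — new cell
Step 5: on WHITE (7,9): turn R to W, flip to black, move to (7,8). |black|=5 — new cell
Step 6: on WHITE (7,8): turn R to N, flip to black, move to (6,8). |black|=6 — new cell
Step 7: on WHITE (6,8): turn R to E, flip to black, move to (6,9). |black|=7 — REVISIT

Answer: yes 7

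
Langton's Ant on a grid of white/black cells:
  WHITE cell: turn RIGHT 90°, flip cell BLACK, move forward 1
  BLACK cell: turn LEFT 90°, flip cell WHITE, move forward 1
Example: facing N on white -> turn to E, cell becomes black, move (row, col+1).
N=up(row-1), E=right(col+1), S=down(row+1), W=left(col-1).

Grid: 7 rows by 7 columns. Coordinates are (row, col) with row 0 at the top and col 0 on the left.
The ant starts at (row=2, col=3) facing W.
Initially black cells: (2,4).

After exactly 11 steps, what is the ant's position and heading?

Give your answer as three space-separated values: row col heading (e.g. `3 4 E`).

Step 1: on WHITE (2,3): turn R to N, flip to black, move to (1,3). |black|=2
Step 2: on WHITE (1,3): turn R to E, flip to black, move to (1,4). |black|=3
Step 3: on WHITE (1,4): turn R to S, flip to black, move to (2,4). |black|=4
Step 4: on BLACK (2,4): turn L to E, flip to white, move to (2,5). |black|=3
Step 5: on WHITE (2,5): turn R to S, flip to black, move to (3,5). |black|=4
Step 6: on WHITE (3,5): turn R to W, flip to black, move to (3,4). |black|=5
Step 7: on WHITE (3,4): turn R to N, flip to black, move to (2,4). |black|=6
Step 8: on WHITE (2,4): turn R to E, flip to black, move to (2,5). |black|=7
Step 9: on BLACK (2,5): turn L to N, flip to white, move to (1,5). |black|=6
Step 10: on WHITE (1,5): turn R to E, flip to black, move to (1,6). |black|=7
Step 11: on WHITE (1,6): turn R to S, flip to black, move to (2,6). |black|=8

Answer: 2 6 S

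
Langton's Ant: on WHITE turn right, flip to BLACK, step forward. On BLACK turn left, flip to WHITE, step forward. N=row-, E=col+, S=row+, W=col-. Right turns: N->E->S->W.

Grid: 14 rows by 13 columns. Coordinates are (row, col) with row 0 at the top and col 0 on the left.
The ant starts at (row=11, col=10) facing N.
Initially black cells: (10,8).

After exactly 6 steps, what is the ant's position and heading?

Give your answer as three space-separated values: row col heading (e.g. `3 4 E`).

Answer: 10 9 N

Derivation:
Step 1: on WHITE (11,10): turn R to E, flip to black, move to (11,11). |black|=2
Step 2: on WHITE (11,11): turn R to S, flip to black, move to (12,11). |black|=3
Step 3: on WHITE (12,11): turn R to W, flip to black, move to (12,10). |black|=4
Step 4: on WHITE (12,10): turn R to N, flip to black, move to (11,10). |black|=5
Step 5: on BLACK (11,10): turn L to W, flip to white, move to (11,9). |black|=4
Step 6: on WHITE (11,9): turn R to N, flip to black, move to (10,9). |black|=5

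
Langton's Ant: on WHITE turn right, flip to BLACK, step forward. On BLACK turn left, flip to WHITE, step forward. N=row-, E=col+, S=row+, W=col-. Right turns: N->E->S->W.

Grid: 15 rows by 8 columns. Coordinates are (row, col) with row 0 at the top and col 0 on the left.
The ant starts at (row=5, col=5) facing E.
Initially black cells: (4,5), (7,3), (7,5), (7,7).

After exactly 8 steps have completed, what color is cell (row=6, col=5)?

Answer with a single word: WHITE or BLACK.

Answer: BLACK

Derivation:
Step 1: on WHITE (5,5): turn R to S, flip to black, move to (6,5). |black|=5
Step 2: on WHITE (6,5): turn R to W, flip to black, move to (6,4). |black|=6
Step 3: on WHITE (6,4): turn R to N, flip to black, move to (5,4). |black|=7
Step 4: on WHITE (5,4): turn R to E, flip to black, move to (5,5). |black|=8
Step 5: on BLACK (5,5): turn L to N, flip to white, move to (4,5). |black|=7
Step 6: on BLACK (4,5): turn L to W, flip to white, move to (4,4). |black|=6
Step 7: on WHITE (4,4): turn R to N, flip to black, move to (3,4). |black|=7
Step 8: on WHITE (3,4): turn R to E, flip to black, move to (3,5). |black|=8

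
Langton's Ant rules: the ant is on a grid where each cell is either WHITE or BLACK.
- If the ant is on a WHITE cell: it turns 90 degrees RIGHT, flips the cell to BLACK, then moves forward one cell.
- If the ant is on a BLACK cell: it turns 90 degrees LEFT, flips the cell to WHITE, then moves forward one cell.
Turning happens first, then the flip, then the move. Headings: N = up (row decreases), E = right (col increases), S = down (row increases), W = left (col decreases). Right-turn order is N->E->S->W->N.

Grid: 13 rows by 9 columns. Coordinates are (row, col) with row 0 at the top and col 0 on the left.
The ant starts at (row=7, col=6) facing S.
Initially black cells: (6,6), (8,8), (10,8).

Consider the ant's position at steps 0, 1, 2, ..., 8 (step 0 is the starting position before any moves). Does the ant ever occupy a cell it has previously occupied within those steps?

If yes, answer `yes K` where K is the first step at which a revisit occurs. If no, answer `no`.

Step 1: on WHITE (7,6): turn R to W, flip to black, move to (7,5). |black|=4 — new cell
Step 2: on WHITE (7,5): turn R to N, flip to black, move to (6,5). |black|=5 — new cell
Step 3: on WHITE (6,5): turn R to E, flip to black, move to (6,6). |black|=6 — new cell
Step 4: on BLACK (6,6): turn L to N, flip to white, move to (5,6). |black|=5 — new cell
Step 5: on WHITE (5,6): turn R to E, flip to black, move to (5,7). |black|=6 — new cell
Step 6: on WHITE (5,7): turn R to S, flip to black, move to (6,7). |black|=7 — new cell
Step 7: on WHITE (6,7): turn R to W, flip to black, move to (6,6). |black|=8 — REVISIT

Answer: yes 7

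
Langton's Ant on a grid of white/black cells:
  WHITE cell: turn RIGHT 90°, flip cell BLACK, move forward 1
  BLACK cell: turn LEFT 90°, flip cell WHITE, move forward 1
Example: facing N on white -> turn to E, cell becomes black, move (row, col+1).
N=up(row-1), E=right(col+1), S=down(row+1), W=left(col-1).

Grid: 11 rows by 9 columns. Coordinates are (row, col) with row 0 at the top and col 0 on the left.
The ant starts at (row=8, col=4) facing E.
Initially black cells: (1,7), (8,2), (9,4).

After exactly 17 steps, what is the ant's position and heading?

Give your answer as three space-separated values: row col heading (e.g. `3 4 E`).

Step 1: on WHITE (8,4): turn R to S, flip to black, move to (9,4). |black|=4
Step 2: on BLACK (9,4): turn L to E, flip to white, move to (9,5). |black|=3
Step 3: on WHITE (9,5): turn R to S, flip to black, move to (10,5). |black|=4
Step 4: on WHITE (10,5): turn R to W, flip to black, move to (10,4). |black|=5
Step 5: on WHITE (10,4): turn R to N, flip to black, move to (9,4). |black|=6
Step 6: on WHITE (9,4): turn R to E, flip to black, move to (9,5). |black|=7
Step 7: on BLACK (9,5): turn L to N, flip to white, move to (8,5). |black|=6
Step 8: on WHITE (8,5): turn R to E, flip to black, move to (8,6). |black|=7
Step 9: on WHITE (8,6): turn R to S, flip to black, move to (9,6). |black|=8
Step 10: on WHITE (9,6): turn R to W, flip to black, move to (9,5). |black|=9
Step 11: on WHITE (9,5): turn R to N, flip to black, move to (8,5). |black|=10
Step 12: on BLACK (8,5): turn L to W, flip to white, move to (8,4). |black|=9
Step 13: on BLACK (8,4): turn L to S, flip to white, move to (9,4). |black|=8
Step 14: on BLACK (9,4): turn L to E, flip to white, move to (9,5). |black|=7
Step 15: on BLACK (9,5): turn L to N, flip to white, move to (8,5). |black|=6
Step 16: on WHITE (8,5): turn R to E, flip to black, move to (8,6). |black|=7
Step 17: on BLACK (8,6): turn L to N, flip to white, move to (7,6). |black|=6

Answer: 7 6 N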